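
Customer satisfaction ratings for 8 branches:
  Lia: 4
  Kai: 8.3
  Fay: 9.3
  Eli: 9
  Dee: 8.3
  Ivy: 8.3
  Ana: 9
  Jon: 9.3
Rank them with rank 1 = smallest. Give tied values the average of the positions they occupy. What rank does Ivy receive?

3

Sorted (ascending): 4, 8.3, 8.3, 8.3, 9, 9, 9.3, 9.3
The 3 values of 8.3 occupy positions 2–4 → average rank 3.
The 2 values of 9 occupy positions 5–6 → average rank (5+6)/2 = 5.5.
The 2 values of 9.3 occupy positions 7–8 → average rank (7+8)/2 = 7.5.
Ivy has value 8.3 → rank 3.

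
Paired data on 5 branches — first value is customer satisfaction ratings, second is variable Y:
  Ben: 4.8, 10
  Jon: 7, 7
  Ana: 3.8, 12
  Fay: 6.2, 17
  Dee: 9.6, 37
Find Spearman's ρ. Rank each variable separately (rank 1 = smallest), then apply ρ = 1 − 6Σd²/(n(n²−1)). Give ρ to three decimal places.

Ranks of variable 1: 2, 4, 1, 3, 5
Ranks of variable 2: 2, 1, 3, 4, 5
d = r₁ − r₂: 0, 3, -2, -1, 0
d²: 0, 9, 4, 1, 0; Σd² = 14
ρ = 1 − 6·14/(5·24) = 1 − 84/120 = 0.300

0.300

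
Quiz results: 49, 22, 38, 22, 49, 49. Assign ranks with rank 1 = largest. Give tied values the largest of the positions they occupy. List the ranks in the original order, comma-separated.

3, 6, 4, 6, 3, 3

Sorted (descending): 49, 49, 49, 38, 22, 22
The 3 values of 49 occupy positions 1–3 → each gets rank 3.
The 2 values of 22 occupy positions 5–6 → each gets rank 6.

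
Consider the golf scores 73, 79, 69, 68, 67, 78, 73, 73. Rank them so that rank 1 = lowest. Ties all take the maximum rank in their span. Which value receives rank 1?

Sorted (ascending): 67, 68, 69, 73, 73, 73, 78, 79
The 3 values of 73 occupy positions 4–6 → each gets rank 6.
Rank 1 → value 67.

67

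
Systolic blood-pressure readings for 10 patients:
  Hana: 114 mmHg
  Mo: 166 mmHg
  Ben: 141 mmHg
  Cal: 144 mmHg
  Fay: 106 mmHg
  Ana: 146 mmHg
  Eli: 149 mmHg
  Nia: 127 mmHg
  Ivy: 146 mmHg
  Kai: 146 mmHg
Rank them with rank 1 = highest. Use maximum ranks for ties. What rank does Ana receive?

Sorted (descending): 166, 149, 146, 146, 146, 144, 141, 127, 114, 106
The 3 values of 146 occupy positions 3–5 → each gets rank 5.
Ana has value 146 mmHg → rank 5.

5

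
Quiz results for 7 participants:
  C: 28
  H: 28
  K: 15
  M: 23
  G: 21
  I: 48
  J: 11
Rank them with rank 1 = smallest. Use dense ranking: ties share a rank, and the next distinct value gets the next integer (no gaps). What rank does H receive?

Sorted (ascending): 11, 15, 21, 23, 28, 28, 48
The 2 values of 28 share dense rank 5.
Remaining distinct values take the next consecutive integers.
H has value 28 → rank 5.

5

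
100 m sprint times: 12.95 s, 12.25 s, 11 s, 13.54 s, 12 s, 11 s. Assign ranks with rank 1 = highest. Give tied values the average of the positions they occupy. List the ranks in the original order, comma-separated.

2, 3, 5.5, 1, 4, 5.5

Sorted (descending): 13.54, 12.95, 12.25, 12, 11, 11
The 2 values of 11 occupy positions 5–6 → average rank (5+6)/2 = 5.5.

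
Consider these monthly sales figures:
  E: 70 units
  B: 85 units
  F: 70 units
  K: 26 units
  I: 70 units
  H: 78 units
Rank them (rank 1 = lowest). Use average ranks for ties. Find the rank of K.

1

Sorted (ascending): 26, 70, 70, 70, 78, 85
The 3 values of 70 occupy positions 2–4 → average rank 3.
K has value 26 units → rank 1.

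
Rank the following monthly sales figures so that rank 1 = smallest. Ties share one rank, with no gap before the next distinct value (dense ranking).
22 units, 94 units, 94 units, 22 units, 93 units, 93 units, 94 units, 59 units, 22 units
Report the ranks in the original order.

1, 4, 4, 1, 3, 3, 4, 2, 1

Sorted (ascending): 22, 22, 22, 59, 93, 93, 94, 94, 94
The 3 values of 22 share dense rank 1.
The 2 values of 93 share dense rank 3.
The 3 values of 94 share dense rank 4.
Remaining distinct values take the next consecutive integers.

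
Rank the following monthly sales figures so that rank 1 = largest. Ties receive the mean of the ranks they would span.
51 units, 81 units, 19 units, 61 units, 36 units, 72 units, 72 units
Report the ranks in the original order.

5, 1, 7, 4, 6, 2.5, 2.5

Sorted (descending): 81, 72, 72, 61, 51, 36, 19
The 2 values of 72 occupy positions 2–3 → average rank (2+3)/2 = 2.5.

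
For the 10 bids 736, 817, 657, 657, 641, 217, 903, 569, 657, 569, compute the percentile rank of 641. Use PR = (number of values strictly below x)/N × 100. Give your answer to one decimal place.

N = 10.
Strictly below 641: 3. Equal to 641: 1.
PR = 3/10 × 100 = 30.0

30.0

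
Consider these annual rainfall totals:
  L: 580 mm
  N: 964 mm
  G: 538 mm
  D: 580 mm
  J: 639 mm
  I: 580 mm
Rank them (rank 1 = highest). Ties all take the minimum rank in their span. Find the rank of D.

Sorted (descending): 964, 639, 580, 580, 580, 538
The 3 values of 580 occupy positions 3–5 → each gets rank 3.
D has value 580 mm → rank 3.

3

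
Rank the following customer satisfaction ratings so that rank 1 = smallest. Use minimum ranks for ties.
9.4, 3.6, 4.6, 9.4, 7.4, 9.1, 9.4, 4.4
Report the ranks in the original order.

Sorted (ascending): 3.6, 4.4, 4.6, 7.4, 9.1, 9.4, 9.4, 9.4
The 3 values of 9.4 occupy positions 6–8 → each gets rank 6.

6, 1, 3, 6, 4, 5, 6, 2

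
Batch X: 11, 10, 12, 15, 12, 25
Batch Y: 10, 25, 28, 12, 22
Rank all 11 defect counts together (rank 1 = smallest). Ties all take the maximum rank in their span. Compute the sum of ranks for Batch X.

34

Sorted (ascending): 10, 10, 11, 12, 12, 12, 15, 22, 25, 25, 28
The 2 values of 10 occupy positions 1–2 → each gets rank 2.
The 3 values of 12 occupy positions 4–6 → each gets rank 6.
The 2 values of 25 occupy positions 9–10 → each gets rank 10.
Batch X values → pooled ranks: 11→3, 10→2, 12→6, 15→7, 12→6, 25→10
Rank sum = 3 + 2 + 6 + 7 + 6 + 10 = 34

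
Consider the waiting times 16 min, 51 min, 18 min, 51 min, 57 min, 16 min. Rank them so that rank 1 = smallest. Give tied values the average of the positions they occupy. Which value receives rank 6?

Sorted (ascending): 16, 16, 18, 51, 51, 57
The 2 values of 16 occupy positions 1–2 → average rank (1+2)/2 = 1.5.
The 2 values of 51 occupy positions 4–5 → average rank (4+5)/2 = 4.5.
Rank 6 → value 57.

57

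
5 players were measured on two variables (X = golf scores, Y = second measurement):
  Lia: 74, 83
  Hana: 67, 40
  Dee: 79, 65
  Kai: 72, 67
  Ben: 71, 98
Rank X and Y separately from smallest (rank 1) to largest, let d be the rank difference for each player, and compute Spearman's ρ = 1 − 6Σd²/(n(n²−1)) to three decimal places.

Ranks of variable 1: 4, 1, 5, 3, 2
Ranks of variable 2: 4, 1, 2, 3, 5
d = r₁ − r₂: 0, 0, 3, 0, -3
d²: 0, 0, 9, 0, 9; Σd² = 18
ρ = 1 − 6·18/(5·24) = 1 − 108/120 = 0.100

0.100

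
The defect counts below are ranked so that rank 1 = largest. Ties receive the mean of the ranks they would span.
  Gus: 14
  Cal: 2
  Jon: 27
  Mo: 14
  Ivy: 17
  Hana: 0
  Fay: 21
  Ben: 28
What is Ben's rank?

1

Sorted (descending): 28, 27, 21, 17, 14, 14, 2, 0
The 2 values of 14 occupy positions 5–6 → average rank (5+6)/2 = 5.5.
Ben has value 28 → rank 1.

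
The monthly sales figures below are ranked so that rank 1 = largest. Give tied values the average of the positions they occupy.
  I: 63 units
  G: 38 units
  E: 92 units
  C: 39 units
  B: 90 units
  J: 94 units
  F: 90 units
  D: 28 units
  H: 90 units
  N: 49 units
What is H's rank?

4

Sorted (descending): 94, 92, 90, 90, 90, 63, 49, 39, 38, 28
The 3 values of 90 occupy positions 3–5 → average rank 4.
H has value 90 units → rank 4.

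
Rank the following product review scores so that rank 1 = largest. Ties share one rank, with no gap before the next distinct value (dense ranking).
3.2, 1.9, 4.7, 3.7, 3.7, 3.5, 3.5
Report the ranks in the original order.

Sorted (descending): 4.7, 3.7, 3.7, 3.5, 3.5, 3.2, 1.9
The 2 values of 3.7 share dense rank 2.
The 2 values of 3.5 share dense rank 3.
Remaining distinct values take the next consecutive integers.

4, 5, 1, 2, 2, 3, 3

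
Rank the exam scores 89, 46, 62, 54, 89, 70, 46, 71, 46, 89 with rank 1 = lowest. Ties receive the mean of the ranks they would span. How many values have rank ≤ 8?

Sorted (ascending): 46, 46, 46, 54, 62, 70, 71, 89, 89, 89
The 3 values of 46 occupy positions 1–3 → average rank 2.
The 3 values of 89 occupy positions 8–10 → average rank 9.
Ranks ≤ 8: {2, 2, 2, 4, 5, 6, 7} → 7 values.

7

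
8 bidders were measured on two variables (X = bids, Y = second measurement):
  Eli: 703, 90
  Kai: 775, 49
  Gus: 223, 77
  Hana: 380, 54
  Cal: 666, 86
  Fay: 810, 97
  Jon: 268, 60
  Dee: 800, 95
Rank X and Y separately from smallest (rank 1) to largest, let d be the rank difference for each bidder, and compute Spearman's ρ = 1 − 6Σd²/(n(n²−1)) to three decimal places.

0.548

Ranks of variable 1: 5, 6, 1, 3, 4, 8, 2, 7
Ranks of variable 2: 6, 1, 4, 2, 5, 8, 3, 7
d = r₁ − r₂: -1, 5, -3, 1, -1, 0, -1, 0
d²: 1, 25, 9, 1, 1, 0, 1, 0; Σd² = 38
ρ = 1 − 6·38/(8·63) = 1 − 228/504 = 0.548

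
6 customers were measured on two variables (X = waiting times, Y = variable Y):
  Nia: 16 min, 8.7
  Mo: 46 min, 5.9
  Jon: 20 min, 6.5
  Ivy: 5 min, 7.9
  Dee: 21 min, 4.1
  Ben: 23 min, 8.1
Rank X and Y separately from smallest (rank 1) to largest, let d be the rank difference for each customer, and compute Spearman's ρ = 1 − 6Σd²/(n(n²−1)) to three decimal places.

-0.429

Ranks of variable 1: 2, 6, 3, 1, 4, 5
Ranks of variable 2: 6, 2, 3, 4, 1, 5
d = r₁ − r₂: -4, 4, 0, -3, 3, 0
d²: 16, 16, 0, 9, 9, 0; Σd² = 50
ρ = 1 − 6·50/(6·35) = 1 − 300/210 = -0.429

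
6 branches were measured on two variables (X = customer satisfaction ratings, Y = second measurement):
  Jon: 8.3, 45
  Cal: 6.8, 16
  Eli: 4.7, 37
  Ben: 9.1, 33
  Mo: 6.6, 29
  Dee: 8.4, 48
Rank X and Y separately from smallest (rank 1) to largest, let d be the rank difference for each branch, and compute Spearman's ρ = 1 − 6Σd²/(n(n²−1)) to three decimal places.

Ranks of variable 1: 4, 3, 1, 6, 2, 5
Ranks of variable 2: 5, 1, 4, 3, 2, 6
d = r₁ − r₂: -1, 2, -3, 3, 0, -1
d²: 1, 4, 9, 9, 0, 1; Σd² = 24
ρ = 1 − 6·24/(6·35) = 1 − 144/210 = 0.314

0.314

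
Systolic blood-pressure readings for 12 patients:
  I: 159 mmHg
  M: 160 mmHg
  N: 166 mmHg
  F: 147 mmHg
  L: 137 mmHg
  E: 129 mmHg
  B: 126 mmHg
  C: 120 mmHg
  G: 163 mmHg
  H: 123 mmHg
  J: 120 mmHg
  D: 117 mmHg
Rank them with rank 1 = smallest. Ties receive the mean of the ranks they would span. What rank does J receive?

2.5

Sorted (ascending): 117, 120, 120, 123, 126, 129, 137, 147, 159, 160, 163, 166
The 2 values of 120 occupy positions 2–3 → average rank (2+3)/2 = 2.5.
J has value 120 mmHg → rank 2.5.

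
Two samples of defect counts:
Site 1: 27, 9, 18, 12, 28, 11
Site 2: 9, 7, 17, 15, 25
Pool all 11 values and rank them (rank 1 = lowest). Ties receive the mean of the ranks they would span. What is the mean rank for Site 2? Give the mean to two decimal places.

Sorted (ascending): 7, 9, 9, 11, 12, 15, 17, 18, 25, 27, 28
The 2 values of 9 occupy positions 2–3 → average rank (2+3)/2 = 2.5.
Site 2 values → pooled ranks: 9→2.5, 7→1, 17→7, 15→6, 25→9
Mean rank = (2.5 + 1 + 7 + 6 + 9) / 5 = 5.10

5.10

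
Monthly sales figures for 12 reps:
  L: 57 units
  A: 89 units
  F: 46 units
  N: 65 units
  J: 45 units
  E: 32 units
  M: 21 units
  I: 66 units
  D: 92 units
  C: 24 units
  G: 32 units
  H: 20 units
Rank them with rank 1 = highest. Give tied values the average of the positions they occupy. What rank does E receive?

8.5

Sorted (descending): 92, 89, 66, 65, 57, 46, 45, 32, 32, 24, 21, 20
The 2 values of 32 occupy positions 8–9 → average rank (8+9)/2 = 8.5.
E has value 32 units → rank 8.5.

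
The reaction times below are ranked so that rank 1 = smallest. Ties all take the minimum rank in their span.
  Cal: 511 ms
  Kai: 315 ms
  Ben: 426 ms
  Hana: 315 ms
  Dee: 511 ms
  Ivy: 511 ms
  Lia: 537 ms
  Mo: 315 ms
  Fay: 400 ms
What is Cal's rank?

6

Sorted (ascending): 315, 315, 315, 400, 426, 511, 511, 511, 537
The 3 values of 315 occupy positions 1–3 → each gets rank 1.
The 3 values of 511 occupy positions 6–8 → each gets rank 6.
Cal has value 511 ms → rank 6.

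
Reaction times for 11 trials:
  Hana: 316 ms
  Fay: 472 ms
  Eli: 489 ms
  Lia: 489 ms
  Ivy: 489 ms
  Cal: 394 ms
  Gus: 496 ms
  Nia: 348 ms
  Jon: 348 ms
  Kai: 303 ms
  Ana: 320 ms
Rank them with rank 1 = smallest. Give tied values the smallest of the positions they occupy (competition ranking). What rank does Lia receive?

8

Sorted (ascending): 303, 316, 320, 348, 348, 394, 472, 489, 489, 489, 496
The 2 values of 348 occupy positions 4–5 → each gets rank 4.
The 3 values of 489 occupy positions 8–10 → each gets rank 8.
Lia has value 489 ms → rank 8.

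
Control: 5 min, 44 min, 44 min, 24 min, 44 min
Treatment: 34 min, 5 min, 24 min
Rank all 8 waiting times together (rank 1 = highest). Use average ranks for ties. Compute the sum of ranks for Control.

19

Sorted (descending): 44, 44, 44, 34, 24, 24, 5, 5
The 3 values of 44 occupy positions 1–3 → average rank 2.
The 2 values of 24 occupy positions 5–6 → average rank (5+6)/2 = 5.5.
The 2 values of 5 occupy positions 7–8 → average rank (7+8)/2 = 7.5.
Control values → pooled ranks: 5→7.5, 44→2, 44→2, 24→5.5, 44→2
Rank sum = 7.5 + 2 + 2 + 5.5 + 2 = 19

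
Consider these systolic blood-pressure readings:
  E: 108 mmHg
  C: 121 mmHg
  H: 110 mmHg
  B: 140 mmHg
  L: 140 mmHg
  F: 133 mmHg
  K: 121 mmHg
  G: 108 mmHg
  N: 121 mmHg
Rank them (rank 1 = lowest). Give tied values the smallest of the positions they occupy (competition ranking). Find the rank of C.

4

Sorted (ascending): 108, 108, 110, 121, 121, 121, 133, 140, 140
The 2 values of 108 occupy positions 1–2 → each gets rank 1.
The 3 values of 121 occupy positions 4–6 → each gets rank 4.
The 2 values of 140 occupy positions 8–9 → each gets rank 8.
C has value 121 mmHg → rank 4.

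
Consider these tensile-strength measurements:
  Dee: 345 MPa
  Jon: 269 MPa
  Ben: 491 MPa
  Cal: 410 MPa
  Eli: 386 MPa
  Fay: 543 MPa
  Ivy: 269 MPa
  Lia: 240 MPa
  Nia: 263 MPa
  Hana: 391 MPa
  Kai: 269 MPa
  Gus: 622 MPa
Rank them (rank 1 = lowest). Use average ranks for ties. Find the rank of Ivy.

4

Sorted (ascending): 240, 263, 269, 269, 269, 345, 386, 391, 410, 491, 543, 622
The 3 values of 269 occupy positions 3–5 → average rank 4.
Ivy has value 269 MPa → rank 4.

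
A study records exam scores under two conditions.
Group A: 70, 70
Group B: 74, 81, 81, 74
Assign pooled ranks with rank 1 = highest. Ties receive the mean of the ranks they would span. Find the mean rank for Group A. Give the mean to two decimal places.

5.50

Sorted (descending): 81, 81, 74, 74, 70, 70
The 2 values of 81 occupy positions 1–2 → average rank (1+2)/2 = 1.5.
The 2 values of 74 occupy positions 3–4 → average rank (3+4)/2 = 3.5.
The 2 values of 70 occupy positions 5–6 → average rank (5+6)/2 = 5.5.
Group A values → pooled ranks: 70→5.5, 70→5.5
Mean rank = (5.5 + 5.5) / 2 = 5.50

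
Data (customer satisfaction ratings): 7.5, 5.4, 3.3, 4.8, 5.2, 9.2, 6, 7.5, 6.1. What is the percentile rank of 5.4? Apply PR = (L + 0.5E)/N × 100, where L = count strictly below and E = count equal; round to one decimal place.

N = 9.
Strictly below 5.4: 3. Equal to 5.4: 1.
PR = (3 + 0.5·1)/9 × 100 = 38.9

38.9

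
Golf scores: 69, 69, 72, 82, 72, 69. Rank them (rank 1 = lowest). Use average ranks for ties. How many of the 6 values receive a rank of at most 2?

3

Sorted (ascending): 69, 69, 69, 72, 72, 82
The 3 values of 69 occupy positions 1–3 → average rank 2.
The 2 values of 72 occupy positions 4–5 → average rank (4+5)/2 = 4.5.
Ranks ≤ 2: {2, 2, 2} → 3 values.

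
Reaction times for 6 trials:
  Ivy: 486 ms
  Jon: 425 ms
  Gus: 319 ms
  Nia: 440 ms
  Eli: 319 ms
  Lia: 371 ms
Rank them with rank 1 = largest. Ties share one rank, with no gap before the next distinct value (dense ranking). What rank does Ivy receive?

1

Sorted (descending): 486, 440, 425, 371, 319, 319
The 2 values of 319 share dense rank 5.
Remaining distinct values take the next consecutive integers.
Ivy has value 486 ms → rank 1.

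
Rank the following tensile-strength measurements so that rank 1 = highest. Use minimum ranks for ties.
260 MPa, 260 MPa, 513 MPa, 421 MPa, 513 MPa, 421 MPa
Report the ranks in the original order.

5, 5, 1, 3, 1, 3

Sorted (descending): 513, 513, 421, 421, 260, 260
The 2 values of 513 occupy positions 1–2 → each gets rank 1.
The 2 values of 421 occupy positions 3–4 → each gets rank 3.
The 2 values of 260 occupy positions 5–6 → each gets rank 5.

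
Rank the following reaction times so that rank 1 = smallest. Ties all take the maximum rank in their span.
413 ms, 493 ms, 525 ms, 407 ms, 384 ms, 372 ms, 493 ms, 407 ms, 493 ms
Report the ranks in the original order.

Sorted (ascending): 372, 384, 407, 407, 413, 493, 493, 493, 525
The 2 values of 407 occupy positions 3–4 → each gets rank 4.
The 3 values of 493 occupy positions 6–8 → each gets rank 8.

5, 8, 9, 4, 2, 1, 8, 4, 8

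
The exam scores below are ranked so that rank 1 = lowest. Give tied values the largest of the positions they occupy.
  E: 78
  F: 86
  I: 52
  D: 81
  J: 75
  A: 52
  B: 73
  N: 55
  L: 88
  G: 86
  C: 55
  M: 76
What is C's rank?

4

Sorted (ascending): 52, 52, 55, 55, 73, 75, 76, 78, 81, 86, 86, 88
The 2 values of 52 occupy positions 1–2 → each gets rank 2.
The 2 values of 55 occupy positions 3–4 → each gets rank 4.
The 2 values of 86 occupy positions 10–11 → each gets rank 11.
C has value 55 → rank 4.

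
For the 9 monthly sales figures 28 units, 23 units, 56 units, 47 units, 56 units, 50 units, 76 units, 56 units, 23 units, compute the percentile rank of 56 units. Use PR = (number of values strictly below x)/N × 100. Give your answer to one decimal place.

N = 9.
Strictly below 56: 5. Equal to 56: 3.
PR = 5/9 × 100 = 55.6

55.6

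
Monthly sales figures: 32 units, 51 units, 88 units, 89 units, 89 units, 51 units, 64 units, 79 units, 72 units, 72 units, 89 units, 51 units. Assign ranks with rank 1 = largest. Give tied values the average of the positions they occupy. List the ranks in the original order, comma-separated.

Sorted (descending): 89, 89, 89, 88, 79, 72, 72, 64, 51, 51, 51, 32
The 3 values of 89 occupy positions 1–3 → average rank 2.
The 2 values of 72 occupy positions 6–7 → average rank (6+7)/2 = 6.5.
The 3 values of 51 occupy positions 9–11 → average rank 10.

12, 10, 4, 2, 2, 10, 8, 5, 6.5, 6.5, 2, 10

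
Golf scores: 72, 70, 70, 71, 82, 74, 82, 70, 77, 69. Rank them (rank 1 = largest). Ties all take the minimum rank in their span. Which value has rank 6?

Sorted (descending): 82, 82, 77, 74, 72, 71, 70, 70, 70, 69
The 2 values of 82 occupy positions 1–2 → each gets rank 1.
The 3 values of 70 occupy positions 7–9 → each gets rank 7.
Rank 6 → value 71.

71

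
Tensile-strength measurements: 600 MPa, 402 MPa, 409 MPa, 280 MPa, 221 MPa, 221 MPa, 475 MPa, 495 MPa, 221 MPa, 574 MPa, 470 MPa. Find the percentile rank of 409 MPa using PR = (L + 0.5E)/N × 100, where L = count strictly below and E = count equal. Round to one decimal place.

N = 11.
Strictly below 409: 5. Equal to 409: 1.
PR = (5 + 0.5·1)/11 × 100 = 50.0

50.0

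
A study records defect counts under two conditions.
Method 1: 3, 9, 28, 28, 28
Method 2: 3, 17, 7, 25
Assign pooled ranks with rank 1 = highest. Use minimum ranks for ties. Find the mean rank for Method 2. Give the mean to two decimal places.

Sorted (descending): 28, 28, 28, 25, 17, 9, 7, 3, 3
The 3 values of 28 occupy positions 1–3 → each gets rank 1.
The 2 values of 3 occupy positions 8–9 → each gets rank 8.
Method 2 values → pooled ranks: 3→8, 17→5, 7→7, 25→4
Mean rank = (8 + 5 + 7 + 4) / 4 = 6.00

6.00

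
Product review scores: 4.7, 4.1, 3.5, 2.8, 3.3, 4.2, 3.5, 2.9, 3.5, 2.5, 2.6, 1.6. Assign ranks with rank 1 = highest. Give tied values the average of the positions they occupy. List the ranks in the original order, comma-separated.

Sorted (descending): 4.7, 4.2, 4.1, 3.5, 3.5, 3.5, 3.3, 2.9, 2.8, 2.6, 2.5, 1.6
The 3 values of 3.5 occupy positions 4–6 → average rank 5.

1, 3, 5, 9, 7, 2, 5, 8, 5, 11, 10, 12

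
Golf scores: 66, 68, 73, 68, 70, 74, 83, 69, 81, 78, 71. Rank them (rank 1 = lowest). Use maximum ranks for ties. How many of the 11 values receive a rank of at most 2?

1

Sorted (ascending): 66, 68, 68, 69, 70, 71, 73, 74, 78, 81, 83
The 2 values of 68 occupy positions 2–3 → each gets rank 3.
Ranks ≤ 2: {1} → 1 value.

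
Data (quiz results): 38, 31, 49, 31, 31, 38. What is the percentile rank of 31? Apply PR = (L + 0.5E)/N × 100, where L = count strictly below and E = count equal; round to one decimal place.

N = 6.
Strictly below 31: 0. Equal to 31: 3.
PR = (0 + 0.5·3)/6 × 100 = 25.0

25.0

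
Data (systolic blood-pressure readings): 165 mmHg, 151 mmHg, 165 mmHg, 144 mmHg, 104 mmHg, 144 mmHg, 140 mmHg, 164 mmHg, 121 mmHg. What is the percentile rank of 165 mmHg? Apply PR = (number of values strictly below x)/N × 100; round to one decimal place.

N = 9.
Strictly below 165: 7. Equal to 165: 2.
PR = 7/9 × 100 = 77.8

77.8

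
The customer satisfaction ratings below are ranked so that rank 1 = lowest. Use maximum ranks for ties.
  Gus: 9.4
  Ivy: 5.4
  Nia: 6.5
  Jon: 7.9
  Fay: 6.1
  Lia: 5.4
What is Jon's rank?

Sorted (ascending): 5.4, 5.4, 6.1, 6.5, 7.9, 9.4
The 2 values of 5.4 occupy positions 1–2 → each gets rank 2.
Jon has value 7.9 → rank 5.

5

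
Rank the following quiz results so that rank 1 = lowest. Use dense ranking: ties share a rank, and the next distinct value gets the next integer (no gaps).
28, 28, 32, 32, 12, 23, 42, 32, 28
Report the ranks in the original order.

3, 3, 4, 4, 1, 2, 5, 4, 3

Sorted (ascending): 12, 23, 28, 28, 28, 32, 32, 32, 42
The 3 values of 28 share dense rank 3.
The 3 values of 32 share dense rank 4.
Remaining distinct values take the next consecutive integers.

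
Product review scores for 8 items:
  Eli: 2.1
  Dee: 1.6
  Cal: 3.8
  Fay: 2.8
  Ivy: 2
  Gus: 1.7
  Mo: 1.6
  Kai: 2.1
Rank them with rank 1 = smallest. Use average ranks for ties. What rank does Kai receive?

5.5

Sorted (ascending): 1.6, 1.6, 1.7, 2, 2.1, 2.1, 2.8, 3.8
The 2 values of 1.6 occupy positions 1–2 → average rank (1+2)/2 = 1.5.
The 2 values of 2.1 occupy positions 5–6 → average rank (5+6)/2 = 5.5.
Kai has value 2.1 → rank 5.5.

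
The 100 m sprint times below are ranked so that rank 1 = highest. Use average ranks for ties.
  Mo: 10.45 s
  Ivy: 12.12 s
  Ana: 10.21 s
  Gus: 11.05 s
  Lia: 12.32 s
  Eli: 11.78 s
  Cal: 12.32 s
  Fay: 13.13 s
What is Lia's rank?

Sorted (descending): 13.13, 12.32, 12.32, 12.12, 11.78, 11.05, 10.45, 10.21
The 2 values of 12.32 occupy positions 2–3 → average rank (2+3)/2 = 2.5.
Lia has value 12.32 s → rank 2.5.

2.5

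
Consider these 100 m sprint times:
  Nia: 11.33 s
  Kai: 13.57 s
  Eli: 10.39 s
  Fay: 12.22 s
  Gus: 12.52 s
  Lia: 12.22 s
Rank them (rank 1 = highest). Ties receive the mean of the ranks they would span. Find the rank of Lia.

Sorted (descending): 13.57, 12.52, 12.22, 12.22, 11.33, 10.39
The 2 values of 12.22 occupy positions 3–4 → average rank (3+4)/2 = 3.5.
Lia has value 12.22 s → rank 3.5.

3.5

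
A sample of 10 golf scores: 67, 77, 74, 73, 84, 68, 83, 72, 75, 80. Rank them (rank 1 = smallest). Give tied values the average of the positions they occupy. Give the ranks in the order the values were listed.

1, 7, 5, 4, 10, 2, 9, 3, 6, 8

Sorted (ascending): 67, 68, 72, 73, 74, 75, 77, 80, 83, 84
No ties — each value takes its position as its rank.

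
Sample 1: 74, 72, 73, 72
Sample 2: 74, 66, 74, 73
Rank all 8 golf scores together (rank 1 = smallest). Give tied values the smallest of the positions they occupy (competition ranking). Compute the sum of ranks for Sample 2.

17

Sorted (ascending): 66, 72, 72, 73, 73, 74, 74, 74
The 2 values of 72 occupy positions 2–3 → each gets rank 2.
The 2 values of 73 occupy positions 4–5 → each gets rank 4.
The 3 values of 74 occupy positions 6–8 → each gets rank 6.
Sample 2 values → pooled ranks: 74→6, 66→1, 74→6, 73→4
Rank sum = 6 + 1 + 6 + 4 = 17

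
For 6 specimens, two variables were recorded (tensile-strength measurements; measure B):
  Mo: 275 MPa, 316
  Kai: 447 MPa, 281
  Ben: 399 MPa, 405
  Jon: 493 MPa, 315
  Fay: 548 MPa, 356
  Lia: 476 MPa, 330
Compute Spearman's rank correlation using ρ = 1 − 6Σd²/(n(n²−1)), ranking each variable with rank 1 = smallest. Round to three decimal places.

0.029

Ranks of variable 1: 1, 3, 2, 5, 6, 4
Ranks of variable 2: 3, 1, 6, 2, 5, 4
d = r₁ − r₂: -2, 2, -4, 3, 1, 0
d²: 4, 4, 16, 9, 1, 0; Σd² = 34
ρ = 1 − 6·34/(6·35) = 1 − 204/210 = 0.029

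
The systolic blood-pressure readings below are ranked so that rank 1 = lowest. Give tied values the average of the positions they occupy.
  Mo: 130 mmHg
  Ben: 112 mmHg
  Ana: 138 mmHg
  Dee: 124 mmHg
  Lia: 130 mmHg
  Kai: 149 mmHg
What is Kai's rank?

Sorted (ascending): 112, 124, 130, 130, 138, 149
The 2 values of 130 occupy positions 3–4 → average rank (3+4)/2 = 3.5.
Kai has value 149 mmHg → rank 6.

6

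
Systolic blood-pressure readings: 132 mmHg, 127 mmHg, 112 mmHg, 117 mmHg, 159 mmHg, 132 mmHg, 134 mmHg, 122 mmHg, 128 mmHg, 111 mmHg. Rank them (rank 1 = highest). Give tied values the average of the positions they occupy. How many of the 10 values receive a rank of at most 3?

2

Sorted (descending): 159, 134, 132, 132, 128, 127, 122, 117, 112, 111
The 2 values of 132 occupy positions 3–4 → average rank (3+4)/2 = 3.5.
Ranks ≤ 3: {1, 2} → 2 values.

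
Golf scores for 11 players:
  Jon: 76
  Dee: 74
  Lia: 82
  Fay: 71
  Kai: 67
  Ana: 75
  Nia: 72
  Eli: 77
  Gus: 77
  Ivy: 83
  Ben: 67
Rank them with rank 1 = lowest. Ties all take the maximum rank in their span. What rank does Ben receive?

2

Sorted (ascending): 67, 67, 71, 72, 74, 75, 76, 77, 77, 82, 83
The 2 values of 67 occupy positions 1–2 → each gets rank 2.
The 2 values of 77 occupy positions 8–9 → each gets rank 9.
Ben has value 67 → rank 2.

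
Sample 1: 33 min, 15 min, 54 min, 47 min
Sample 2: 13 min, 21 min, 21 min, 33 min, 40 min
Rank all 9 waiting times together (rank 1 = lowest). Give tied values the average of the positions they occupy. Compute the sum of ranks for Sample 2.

Sorted (ascending): 13, 15, 21, 21, 33, 33, 40, 47, 54
The 2 values of 21 occupy positions 3–4 → average rank (3+4)/2 = 3.5.
The 2 values of 33 occupy positions 5–6 → average rank (5+6)/2 = 5.5.
Sample 2 values → pooled ranks: 13→1, 21→3.5, 21→3.5, 33→5.5, 40→7
Rank sum = 1 + 3.5 + 3.5 + 5.5 + 7 = 20.5

20.5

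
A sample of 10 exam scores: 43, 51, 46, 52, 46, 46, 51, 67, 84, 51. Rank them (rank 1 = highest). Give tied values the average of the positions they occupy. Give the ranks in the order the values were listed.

Sorted (descending): 84, 67, 52, 51, 51, 51, 46, 46, 46, 43
The 3 values of 51 occupy positions 4–6 → average rank 5.
The 3 values of 46 occupy positions 7–9 → average rank 8.

10, 5, 8, 3, 8, 8, 5, 2, 1, 5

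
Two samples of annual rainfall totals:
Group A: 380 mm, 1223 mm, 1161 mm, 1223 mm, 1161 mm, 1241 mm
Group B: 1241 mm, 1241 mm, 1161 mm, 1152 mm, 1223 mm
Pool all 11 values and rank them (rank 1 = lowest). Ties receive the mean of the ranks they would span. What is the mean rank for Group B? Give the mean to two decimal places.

6.60

Sorted (ascending): 380, 1152, 1161, 1161, 1161, 1223, 1223, 1223, 1241, 1241, 1241
The 3 values of 1161 occupy positions 3–5 → average rank 4.
The 3 values of 1223 occupy positions 6–8 → average rank 7.
The 3 values of 1241 occupy positions 9–11 → average rank 10.
Group B values → pooled ranks: 1241→10, 1241→10, 1161→4, 1152→2, 1223→7
Mean rank = (10 + 10 + 4 + 2 + 7) / 5 = 6.60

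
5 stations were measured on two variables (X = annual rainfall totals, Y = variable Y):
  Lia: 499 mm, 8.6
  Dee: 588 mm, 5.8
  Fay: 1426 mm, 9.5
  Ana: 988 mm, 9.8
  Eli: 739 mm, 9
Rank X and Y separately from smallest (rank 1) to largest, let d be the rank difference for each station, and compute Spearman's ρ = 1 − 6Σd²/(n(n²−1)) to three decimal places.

Ranks of variable 1: 1, 2, 5, 4, 3
Ranks of variable 2: 2, 1, 4, 5, 3
d = r₁ − r₂: -1, 1, 1, -1, 0
d²: 1, 1, 1, 1, 0; Σd² = 4
ρ = 1 − 6·4/(5·24) = 1 − 24/120 = 0.800

0.800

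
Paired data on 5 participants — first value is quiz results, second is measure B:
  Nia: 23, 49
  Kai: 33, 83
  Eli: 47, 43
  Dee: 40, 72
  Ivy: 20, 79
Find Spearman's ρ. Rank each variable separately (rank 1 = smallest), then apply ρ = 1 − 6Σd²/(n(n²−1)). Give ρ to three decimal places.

-0.500

Ranks of variable 1: 2, 3, 5, 4, 1
Ranks of variable 2: 2, 5, 1, 3, 4
d = r₁ − r₂: 0, -2, 4, 1, -3
d²: 0, 4, 16, 1, 9; Σd² = 30
ρ = 1 − 6·30/(5·24) = 1 − 180/120 = -0.500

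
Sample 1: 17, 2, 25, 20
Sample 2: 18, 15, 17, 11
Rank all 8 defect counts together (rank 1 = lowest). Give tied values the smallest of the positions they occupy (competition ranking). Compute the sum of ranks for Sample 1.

20

Sorted (ascending): 2, 11, 15, 17, 17, 18, 20, 25
The 2 values of 17 occupy positions 4–5 → each gets rank 4.
Sample 1 values → pooled ranks: 17→4, 2→1, 25→8, 20→7
Rank sum = 4 + 1 + 8 + 7 = 20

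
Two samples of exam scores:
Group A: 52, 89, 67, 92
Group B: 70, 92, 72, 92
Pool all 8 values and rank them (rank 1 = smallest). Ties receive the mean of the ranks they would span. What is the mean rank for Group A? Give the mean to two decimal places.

3.75

Sorted (ascending): 52, 67, 70, 72, 89, 92, 92, 92
The 3 values of 92 occupy positions 6–8 → average rank 7.
Group A values → pooled ranks: 52→1, 89→5, 67→2, 92→7
Mean rank = (1 + 5 + 2 + 7) / 4 = 3.75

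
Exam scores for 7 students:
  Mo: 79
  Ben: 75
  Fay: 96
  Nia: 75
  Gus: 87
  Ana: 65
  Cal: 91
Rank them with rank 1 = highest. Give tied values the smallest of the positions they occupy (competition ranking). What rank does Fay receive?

1

Sorted (descending): 96, 91, 87, 79, 75, 75, 65
The 2 values of 75 occupy positions 5–6 → each gets rank 5.
Fay has value 96 → rank 1.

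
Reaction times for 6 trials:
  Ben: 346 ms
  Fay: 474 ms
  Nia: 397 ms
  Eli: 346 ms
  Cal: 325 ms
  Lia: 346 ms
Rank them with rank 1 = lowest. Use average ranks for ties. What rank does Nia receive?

5

Sorted (ascending): 325, 346, 346, 346, 397, 474
The 3 values of 346 occupy positions 2–4 → average rank 3.
Nia has value 397 ms → rank 5.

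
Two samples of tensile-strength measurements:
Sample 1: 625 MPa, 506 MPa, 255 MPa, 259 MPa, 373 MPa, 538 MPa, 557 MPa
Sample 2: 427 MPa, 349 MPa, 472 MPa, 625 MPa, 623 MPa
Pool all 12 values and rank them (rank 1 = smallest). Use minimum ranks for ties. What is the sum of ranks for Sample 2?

35

Sorted (ascending): 255, 259, 349, 373, 427, 472, 506, 538, 557, 623, 625, 625
The 2 values of 625 occupy positions 11–12 → each gets rank 11.
Sample 2 values → pooled ranks: 427→5, 349→3, 472→6, 625→11, 623→10
Rank sum = 5 + 3 + 6 + 11 + 10 = 35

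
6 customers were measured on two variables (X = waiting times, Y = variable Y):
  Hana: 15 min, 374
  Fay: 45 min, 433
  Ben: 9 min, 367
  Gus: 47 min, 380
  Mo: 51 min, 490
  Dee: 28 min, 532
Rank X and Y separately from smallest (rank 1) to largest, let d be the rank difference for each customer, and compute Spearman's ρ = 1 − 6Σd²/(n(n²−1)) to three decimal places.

0.600

Ranks of variable 1: 2, 4, 1, 5, 6, 3
Ranks of variable 2: 2, 4, 1, 3, 5, 6
d = r₁ − r₂: 0, 0, 0, 2, 1, -3
d²: 0, 0, 0, 4, 1, 9; Σd² = 14
ρ = 1 − 6·14/(6·35) = 1 − 84/210 = 0.600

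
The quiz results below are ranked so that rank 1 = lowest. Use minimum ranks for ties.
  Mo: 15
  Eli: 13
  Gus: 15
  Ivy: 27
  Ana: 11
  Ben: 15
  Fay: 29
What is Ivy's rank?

Sorted (ascending): 11, 13, 15, 15, 15, 27, 29
The 3 values of 15 occupy positions 3–5 → each gets rank 3.
Ivy has value 27 → rank 6.

6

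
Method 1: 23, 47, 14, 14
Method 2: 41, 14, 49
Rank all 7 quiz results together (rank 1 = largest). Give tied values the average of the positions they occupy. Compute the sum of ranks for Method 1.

18

Sorted (descending): 49, 47, 41, 23, 14, 14, 14
The 3 values of 14 occupy positions 5–7 → average rank 6.
Method 1 values → pooled ranks: 23→4, 47→2, 14→6, 14→6
Rank sum = 4 + 2 + 6 + 6 = 18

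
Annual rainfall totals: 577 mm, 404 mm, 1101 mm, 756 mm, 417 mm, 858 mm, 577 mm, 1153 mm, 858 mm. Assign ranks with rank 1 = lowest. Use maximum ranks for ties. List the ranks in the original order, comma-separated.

Sorted (ascending): 404, 417, 577, 577, 756, 858, 858, 1101, 1153
The 2 values of 577 occupy positions 3–4 → each gets rank 4.
The 2 values of 858 occupy positions 6–7 → each gets rank 7.

4, 1, 8, 5, 2, 7, 4, 9, 7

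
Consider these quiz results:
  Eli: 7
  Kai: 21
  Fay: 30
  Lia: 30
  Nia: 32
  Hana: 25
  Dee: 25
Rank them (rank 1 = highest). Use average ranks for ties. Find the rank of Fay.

2.5

Sorted (descending): 32, 30, 30, 25, 25, 21, 7
The 2 values of 30 occupy positions 2–3 → average rank (2+3)/2 = 2.5.
The 2 values of 25 occupy positions 4–5 → average rank (4+5)/2 = 4.5.
Fay has value 30 → rank 2.5.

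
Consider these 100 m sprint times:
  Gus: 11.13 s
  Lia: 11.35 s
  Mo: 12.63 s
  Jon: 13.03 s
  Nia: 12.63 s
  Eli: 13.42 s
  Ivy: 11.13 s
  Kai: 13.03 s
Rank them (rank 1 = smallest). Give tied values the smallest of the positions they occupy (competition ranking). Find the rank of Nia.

Sorted (ascending): 11.13, 11.13, 11.35, 12.63, 12.63, 13.03, 13.03, 13.42
The 2 values of 11.13 occupy positions 1–2 → each gets rank 1.
The 2 values of 12.63 occupy positions 4–5 → each gets rank 4.
The 2 values of 13.03 occupy positions 6–7 → each gets rank 6.
Nia has value 12.63 s → rank 4.

4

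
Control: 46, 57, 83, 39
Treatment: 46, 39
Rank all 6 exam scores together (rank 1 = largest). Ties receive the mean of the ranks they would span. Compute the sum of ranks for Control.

Sorted (descending): 83, 57, 46, 46, 39, 39
The 2 values of 46 occupy positions 3–4 → average rank (3+4)/2 = 3.5.
The 2 values of 39 occupy positions 5–6 → average rank (5+6)/2 = 5.5.
Control values → pooled ranks: 46→3.5, 57→2, 83→1, 39→5.5
Rank sum = 3.5 + 2 + 1 + 5.5 = 12

12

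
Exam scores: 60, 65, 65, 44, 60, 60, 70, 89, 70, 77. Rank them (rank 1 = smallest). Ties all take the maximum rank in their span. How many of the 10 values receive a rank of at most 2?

1

Sorted (ascending): 44, 60, 60, 60, 65, 65, 70, 70, 77, 89
The 3 values of 60 occupy positions 2–4 → each gets rank 4.
The 2 values of 65 occupy positions 5–6 → each gets rank 6.
The 2 values of 70 occupy positions 7–8 → each gets rank 8.
Ranks ≤ 2: {1} → 1 value.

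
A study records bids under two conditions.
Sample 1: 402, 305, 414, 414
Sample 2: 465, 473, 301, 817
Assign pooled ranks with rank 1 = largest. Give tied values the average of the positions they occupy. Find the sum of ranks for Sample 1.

Sorted (descending): 817, 473, 465, 414, 414, 402, 305, 301
The 2 values of 414 occupy positions 4–5 → average rank (4+5)/2 = 4.5.
Sample 1 values → pooled ranks: 402→6, 305→7, 414→4.5, 414→4.5
Rank sum = 6 + 7 + 4.5 + 4.5 = 22

22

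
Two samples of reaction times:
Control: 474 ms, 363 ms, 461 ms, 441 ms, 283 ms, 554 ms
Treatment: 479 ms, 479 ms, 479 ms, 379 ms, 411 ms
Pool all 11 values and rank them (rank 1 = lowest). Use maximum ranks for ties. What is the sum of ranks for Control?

32

Sorted (ascending): 283, 363, 379, 411, 441, 461, 474, 479, 479, 479, 554
The 3 values of 479 occupy positions 8–10 → each gets rank 10.
Control values → pooled ranks: 474→7, 363→2, 461→6, 441→5, 283→1, 554→11
Rank sum = 7 + 2 + 6 + 5 + 1 + 11 = 32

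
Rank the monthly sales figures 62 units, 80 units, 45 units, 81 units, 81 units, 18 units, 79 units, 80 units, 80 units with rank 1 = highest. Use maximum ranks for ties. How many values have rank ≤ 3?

2

Sorted (descending): 81, 81, 80, 80, 80, 79, 62, 45, 18
The 2 values of 81 occupy positions 1–2 → each gets rank 2.
The 3 values of 80 occupy positions 3–5 → each gets rank 5.
Ranks ≤ 3: {2, 2} → 2 values.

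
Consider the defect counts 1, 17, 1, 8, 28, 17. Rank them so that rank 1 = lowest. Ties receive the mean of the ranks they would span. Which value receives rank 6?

Sorted (ascending): 1, 1, 8, 17, 17, 28
The 2 values of 1 occupy positions 1–2 → average rank (1+2)/2 = 1.5.
The 2 values of 17 occupy positions 4–5 → average rank (4+5)/2 = 4.5.
Rank 6 → value 28.

28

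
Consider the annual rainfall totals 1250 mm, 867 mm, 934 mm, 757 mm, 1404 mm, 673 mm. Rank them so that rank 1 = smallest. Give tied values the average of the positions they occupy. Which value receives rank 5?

1250

Sorted (ascending): 673, 757, 867, 934, 1250, 1404
No ties — each value takes its position as its rank.
Rank 5 → value 1250.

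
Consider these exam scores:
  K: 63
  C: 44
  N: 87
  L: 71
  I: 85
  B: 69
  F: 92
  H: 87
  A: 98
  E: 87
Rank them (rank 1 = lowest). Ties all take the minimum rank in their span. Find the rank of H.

6

Sorted (ascending): 44, 63, 69, 71, 85, 87, 87, 87, 92, 98
The 3 values of 87 occupy positions 6–8 → each gets rank 6.
H has value 87 → rank 6.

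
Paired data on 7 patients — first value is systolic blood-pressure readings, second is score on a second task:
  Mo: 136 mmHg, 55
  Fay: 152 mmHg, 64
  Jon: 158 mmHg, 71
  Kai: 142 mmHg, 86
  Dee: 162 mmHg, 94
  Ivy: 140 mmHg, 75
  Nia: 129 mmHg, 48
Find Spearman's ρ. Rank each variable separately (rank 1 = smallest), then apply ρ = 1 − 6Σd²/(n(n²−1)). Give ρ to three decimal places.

Ranks of variable 1: 2, 5, 6, 4, 7, 3, 1
Ranks of variable 2: 2, 3, 4, 6, 7, 5, 1
d = r₁ − r₂: 0, 2, 2, -2, 0, -2, 0
d²: 0, 4, 4, 4, 0, 4, 0; Σd² = 16
ρ = 1 − 6·16/(7·48) = 1 − 96/336 = 0.714

0.714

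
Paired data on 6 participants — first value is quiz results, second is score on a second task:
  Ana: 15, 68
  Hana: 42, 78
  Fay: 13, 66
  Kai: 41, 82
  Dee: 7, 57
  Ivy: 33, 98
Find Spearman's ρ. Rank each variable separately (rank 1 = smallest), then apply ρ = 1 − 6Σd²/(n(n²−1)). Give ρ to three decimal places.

Ranks of variable 1: 3, 6, 2, 5, 1, 4
Ranks of variable 2: 3, 4, 2, 5, 1, 6
d = r₁ − r₂: 0, 2, 0, 0, 0, -2
d²: 0, 4, 0, 0, 0, 4; Σd² = 8
ρ = 1 − 6·8/(6·35) = 1 − 48/210 = 0.771

0.771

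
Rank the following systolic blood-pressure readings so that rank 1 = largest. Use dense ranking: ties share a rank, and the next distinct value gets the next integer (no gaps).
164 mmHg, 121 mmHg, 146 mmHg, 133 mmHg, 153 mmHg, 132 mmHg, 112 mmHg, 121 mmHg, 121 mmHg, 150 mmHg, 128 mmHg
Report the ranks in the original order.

Sorted (descending): 164, 153, 150, 146, 133, 132, 128, 121, 121, 121, 112
The 3 values of 121 share dense rank 8.
Remaining distinct values take the next consecutive integers.

1, 8, 4, 5, 2, 6, 9, 8, 8, 3, 7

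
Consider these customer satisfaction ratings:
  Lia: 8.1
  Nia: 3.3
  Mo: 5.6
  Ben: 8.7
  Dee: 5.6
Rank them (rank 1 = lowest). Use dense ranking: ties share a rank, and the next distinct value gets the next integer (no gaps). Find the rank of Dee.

Sorted (ascending): 3.3, 5.6, 5.6, 8.1, 8.7
The 2 values of 5.6 share dense rank 2.
Remaining distinct values take the next consecutive integers.
Dee has value 5.6 → rank 2.

2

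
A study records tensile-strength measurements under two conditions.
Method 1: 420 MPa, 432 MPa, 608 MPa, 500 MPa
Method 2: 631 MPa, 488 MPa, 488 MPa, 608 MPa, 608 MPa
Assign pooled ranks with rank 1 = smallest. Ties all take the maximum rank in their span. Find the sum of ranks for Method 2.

Sorted (ascending): 420, 432, 488, 488, 500, 608, 608, 608, 631
The 2 values of 488 occupy positions 3–4 → each gets rank 4.
The 3 values of 608 occupy positions 6–8 → each gets rank 8.
Method 2 values → pooled ranks: 631→9, 488→4, 488→4, 608→8, 608→8
Rank sum = 9 + 4 + 4 + 8 + 8 = 33

33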